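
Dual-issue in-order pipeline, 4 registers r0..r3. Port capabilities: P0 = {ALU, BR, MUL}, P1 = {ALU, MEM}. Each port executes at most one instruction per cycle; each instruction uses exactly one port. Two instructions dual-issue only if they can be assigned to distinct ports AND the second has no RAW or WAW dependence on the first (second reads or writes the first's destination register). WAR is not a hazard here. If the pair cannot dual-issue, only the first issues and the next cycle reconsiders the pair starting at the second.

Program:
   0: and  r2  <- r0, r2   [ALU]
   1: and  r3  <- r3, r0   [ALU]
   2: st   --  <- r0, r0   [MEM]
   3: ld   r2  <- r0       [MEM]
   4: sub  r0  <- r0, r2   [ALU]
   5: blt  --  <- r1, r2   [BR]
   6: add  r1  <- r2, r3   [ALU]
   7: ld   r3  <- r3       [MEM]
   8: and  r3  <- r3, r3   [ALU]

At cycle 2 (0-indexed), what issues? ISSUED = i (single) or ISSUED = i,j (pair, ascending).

c0: i0/i1 and/and  dual
c1: i2 st  no-port MEM/MEM
c2: i3 ld  RAW r2
c3: i4/i5 sub/blt  dual
c4: i6/i7 add/ld  dual
c5: i8 and  tail

ISSUED = 3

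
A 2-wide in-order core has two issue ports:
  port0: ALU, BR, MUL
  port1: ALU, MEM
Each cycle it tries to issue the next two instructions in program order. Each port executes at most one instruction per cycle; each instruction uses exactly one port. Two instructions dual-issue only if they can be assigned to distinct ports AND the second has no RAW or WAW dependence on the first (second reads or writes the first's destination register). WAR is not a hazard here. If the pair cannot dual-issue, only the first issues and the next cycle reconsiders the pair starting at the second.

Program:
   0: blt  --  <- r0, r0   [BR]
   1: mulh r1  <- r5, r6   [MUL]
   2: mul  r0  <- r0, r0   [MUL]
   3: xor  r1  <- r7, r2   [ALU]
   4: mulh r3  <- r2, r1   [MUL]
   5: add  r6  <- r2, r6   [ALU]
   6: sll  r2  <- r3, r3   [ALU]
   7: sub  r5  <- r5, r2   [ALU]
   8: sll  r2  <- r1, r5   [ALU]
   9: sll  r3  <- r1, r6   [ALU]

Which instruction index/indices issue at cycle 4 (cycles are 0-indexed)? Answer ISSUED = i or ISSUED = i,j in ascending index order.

ISSUED = 6

0. blt.BR @i0  | no-port BR/MUL
1. mulh.MUL @i1  | no-port MUL/MUL
2. mul.MUL;xor.ALU @i2&i3  | 2-wide
3. mulh.MUL;add.ALU @i4&i5  | 2-wide
4. sll.ALU @i6  | RAW r2
5. sub.ALU @i7  | RAW r5
6. sll.ALU;sll.ALU @i8&i9  | 2-wide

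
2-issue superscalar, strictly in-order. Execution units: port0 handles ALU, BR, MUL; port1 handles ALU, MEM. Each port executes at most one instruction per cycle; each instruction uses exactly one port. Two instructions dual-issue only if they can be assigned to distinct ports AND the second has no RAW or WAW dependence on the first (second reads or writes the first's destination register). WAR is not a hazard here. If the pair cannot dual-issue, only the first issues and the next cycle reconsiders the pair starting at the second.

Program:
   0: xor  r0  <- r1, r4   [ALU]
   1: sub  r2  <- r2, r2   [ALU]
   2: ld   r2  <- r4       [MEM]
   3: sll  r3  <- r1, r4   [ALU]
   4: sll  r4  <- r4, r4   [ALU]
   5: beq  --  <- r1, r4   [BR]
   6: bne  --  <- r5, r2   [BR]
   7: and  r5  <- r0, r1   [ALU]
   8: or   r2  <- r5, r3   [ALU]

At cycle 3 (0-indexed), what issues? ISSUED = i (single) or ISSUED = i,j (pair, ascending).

ISSUED = 5

[0] i0,i1  xor sub  -- dual
[1] i2,i3  ld sll  -- dual
[2] i4  sll  -- RAW r4
[3] i5  beq  -- no-port BR/BR
[4] i6,i7  bne and  -- dual
[5] i8  or  -- tail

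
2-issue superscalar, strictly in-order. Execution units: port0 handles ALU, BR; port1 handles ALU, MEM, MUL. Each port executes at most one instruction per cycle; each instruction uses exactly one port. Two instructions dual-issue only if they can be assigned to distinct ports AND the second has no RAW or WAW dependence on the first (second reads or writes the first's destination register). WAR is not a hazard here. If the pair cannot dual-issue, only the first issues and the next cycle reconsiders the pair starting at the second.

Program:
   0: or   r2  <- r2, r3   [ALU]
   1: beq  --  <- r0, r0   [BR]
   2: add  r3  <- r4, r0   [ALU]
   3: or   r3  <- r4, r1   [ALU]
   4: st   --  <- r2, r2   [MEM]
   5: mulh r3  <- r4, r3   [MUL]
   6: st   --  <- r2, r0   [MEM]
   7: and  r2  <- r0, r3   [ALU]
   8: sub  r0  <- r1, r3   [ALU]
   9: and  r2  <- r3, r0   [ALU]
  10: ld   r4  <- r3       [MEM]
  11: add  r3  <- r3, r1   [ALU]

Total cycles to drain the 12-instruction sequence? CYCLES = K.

CYCLES = 8

#0 head=0: or.ALU/beq.BR i0/i1 dual
#1 head=2: add.ALU i2 WAW r3
#2 head=3: or.ALU/st.MEM i3/i4 dual
#3 head=5: mulh.MUL i5 no-port MUL/MEM
#4 head=6: st.MEM/and.ALU i6/i7 dual
#5 head=8: sub.ALU i8 RAW r0
#6 head=9: and.ALU/ld.MEM i9/i10 dual
#7 head=11: add.ALU i11 tail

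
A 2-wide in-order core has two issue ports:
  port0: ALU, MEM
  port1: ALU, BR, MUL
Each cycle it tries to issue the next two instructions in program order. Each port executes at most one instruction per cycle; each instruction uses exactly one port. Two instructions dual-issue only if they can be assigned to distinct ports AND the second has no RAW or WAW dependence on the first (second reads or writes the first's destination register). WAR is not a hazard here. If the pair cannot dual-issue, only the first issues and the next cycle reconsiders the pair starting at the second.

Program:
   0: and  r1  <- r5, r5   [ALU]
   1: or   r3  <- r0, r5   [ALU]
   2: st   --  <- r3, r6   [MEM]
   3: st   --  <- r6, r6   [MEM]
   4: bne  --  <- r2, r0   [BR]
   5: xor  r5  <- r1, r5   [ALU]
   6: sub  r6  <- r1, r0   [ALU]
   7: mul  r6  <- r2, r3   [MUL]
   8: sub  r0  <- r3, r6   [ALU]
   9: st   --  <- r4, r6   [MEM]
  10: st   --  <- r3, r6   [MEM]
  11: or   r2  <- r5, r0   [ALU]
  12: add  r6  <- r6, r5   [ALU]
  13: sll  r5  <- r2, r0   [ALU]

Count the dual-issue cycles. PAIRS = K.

#0 head=0: and.ALU or.ALU i0,i1 2-wide
#1 head=2: st.MEM i2 no-port MEM/MEM
#2 head=3: st.MEM bne.BR i3,i4 2-wide
#3 head=5: xor.ALU sub.ALU i5,i6 2-wide
#4 head=7: mul.MUL i7 RAW r6
#5 head=8: sub.ALU st.MEM i8,i9 2-wide
#6 head=10: st.MEM or.ALU i10,i11 2-wide
#7 head=12: add.ALU sll.ALU i12,i13 2-wide

PAIRS = 6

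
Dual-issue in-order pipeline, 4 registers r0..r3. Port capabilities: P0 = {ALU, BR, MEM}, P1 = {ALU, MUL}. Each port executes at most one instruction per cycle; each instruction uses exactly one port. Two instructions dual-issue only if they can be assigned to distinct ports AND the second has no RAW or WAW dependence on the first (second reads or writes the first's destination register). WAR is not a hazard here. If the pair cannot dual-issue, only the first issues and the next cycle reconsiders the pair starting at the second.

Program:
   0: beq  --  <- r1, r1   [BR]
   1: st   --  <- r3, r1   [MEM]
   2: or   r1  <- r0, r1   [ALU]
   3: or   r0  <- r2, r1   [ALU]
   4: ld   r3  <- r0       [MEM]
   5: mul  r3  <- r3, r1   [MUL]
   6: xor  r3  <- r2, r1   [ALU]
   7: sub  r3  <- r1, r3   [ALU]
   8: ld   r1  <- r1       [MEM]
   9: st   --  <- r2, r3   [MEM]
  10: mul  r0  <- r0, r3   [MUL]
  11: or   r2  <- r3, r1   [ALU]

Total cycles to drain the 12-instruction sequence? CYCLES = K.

CYCLES = 9

  cy0 -> i0 (beq) no-port BR/MEM
  cy1 -> i1&i2 (st/or) dual
  cy2 -> i3 (or) RAW r0
  cy3 -> i4 (ld) RAW+WAW r3
  cy4 -> i5 (mul) WAW r3
  cy5 -> i6 (xor) RAW+WAW r3
  cy6 -> i7&i8 (sub/ld) dual
  cy7 -> i9&i10 (st/mul) dual
  cy8 -> i11 (or) tail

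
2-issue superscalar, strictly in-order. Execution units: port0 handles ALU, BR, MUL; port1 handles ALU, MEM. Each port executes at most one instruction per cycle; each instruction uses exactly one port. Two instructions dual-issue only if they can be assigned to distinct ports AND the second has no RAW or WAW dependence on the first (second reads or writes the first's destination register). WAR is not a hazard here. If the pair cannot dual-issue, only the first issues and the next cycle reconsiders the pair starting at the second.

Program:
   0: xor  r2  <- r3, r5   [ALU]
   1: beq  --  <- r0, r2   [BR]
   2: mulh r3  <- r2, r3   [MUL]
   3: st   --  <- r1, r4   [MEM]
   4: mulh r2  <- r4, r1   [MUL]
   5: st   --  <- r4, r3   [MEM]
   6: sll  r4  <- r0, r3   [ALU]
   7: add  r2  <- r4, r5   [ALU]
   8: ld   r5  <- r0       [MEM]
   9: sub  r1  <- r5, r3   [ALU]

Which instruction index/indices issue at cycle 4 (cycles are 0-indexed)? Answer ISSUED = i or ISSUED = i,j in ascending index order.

ISSUED = 6

c0: i0 xor  RAW r2
c1: i1 beq  no-port BR/MUL
c2: i2,i3 mulh st  2-wide
c3: i4,i5 mulh st  2-wide
c4: i6 sll  RAW r4
c5: i7,i8 add ld  2-wide
c6: i9 sub  tail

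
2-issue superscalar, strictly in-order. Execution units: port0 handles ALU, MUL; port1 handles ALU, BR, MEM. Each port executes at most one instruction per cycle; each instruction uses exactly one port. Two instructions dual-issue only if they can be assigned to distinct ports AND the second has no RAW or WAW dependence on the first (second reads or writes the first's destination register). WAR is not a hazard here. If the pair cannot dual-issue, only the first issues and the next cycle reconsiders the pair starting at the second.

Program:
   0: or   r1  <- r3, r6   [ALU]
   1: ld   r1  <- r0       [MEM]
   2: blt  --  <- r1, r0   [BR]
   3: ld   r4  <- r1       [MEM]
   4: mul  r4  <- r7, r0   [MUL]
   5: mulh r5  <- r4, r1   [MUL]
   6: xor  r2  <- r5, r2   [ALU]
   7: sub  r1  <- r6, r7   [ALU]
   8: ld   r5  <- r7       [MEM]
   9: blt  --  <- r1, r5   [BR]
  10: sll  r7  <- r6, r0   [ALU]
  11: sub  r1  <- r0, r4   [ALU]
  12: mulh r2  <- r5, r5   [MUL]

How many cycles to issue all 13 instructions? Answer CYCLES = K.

CYCLES = 10

t=0 i0:or ; WAW r1
t=1 i1:ld ; no-port MEM/BR
t=2 i2:blt ; no-port BR/MEM
t=3 i3:ld ; WAW r4
t=4 i4:mul ; no-port MUL/MUL
t=5 i5:mulh ; RAW r5
t=6 i6&i7:xor+sub ; pair
t=7 i8:ld ; no-port MEM/BR
t=8 i9&i10:blt+sll ; pair
t=9 i11&i12:sub+mulh ; pair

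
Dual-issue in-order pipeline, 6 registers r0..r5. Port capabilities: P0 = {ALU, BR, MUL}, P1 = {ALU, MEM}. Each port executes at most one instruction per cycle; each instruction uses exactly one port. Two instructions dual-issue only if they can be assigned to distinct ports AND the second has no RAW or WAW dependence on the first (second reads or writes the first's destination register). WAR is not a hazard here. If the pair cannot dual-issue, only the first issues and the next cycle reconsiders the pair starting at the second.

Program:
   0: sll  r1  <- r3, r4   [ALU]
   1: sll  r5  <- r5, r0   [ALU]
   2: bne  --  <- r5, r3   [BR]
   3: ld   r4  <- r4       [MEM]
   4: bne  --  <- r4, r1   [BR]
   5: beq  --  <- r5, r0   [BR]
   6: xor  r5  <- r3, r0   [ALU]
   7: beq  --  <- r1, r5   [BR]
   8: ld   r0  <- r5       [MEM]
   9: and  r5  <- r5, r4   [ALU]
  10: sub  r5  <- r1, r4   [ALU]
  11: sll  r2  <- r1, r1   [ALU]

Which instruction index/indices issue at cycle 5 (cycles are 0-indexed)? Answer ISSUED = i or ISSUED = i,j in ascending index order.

ISSUED = 9

#0 head=0: sll sll i0,i1 dual
#1 head=2: bne ld i2,i3 dual
#2 head=4: bne i4 no-port BR/BR
#3 head=5: beq xor i5,i6 dual
#4 head=7: beq ld i7,i8 dual
#5 head=9: and i9 WAW r5
#6 head=10: sub sll i10,i11 dual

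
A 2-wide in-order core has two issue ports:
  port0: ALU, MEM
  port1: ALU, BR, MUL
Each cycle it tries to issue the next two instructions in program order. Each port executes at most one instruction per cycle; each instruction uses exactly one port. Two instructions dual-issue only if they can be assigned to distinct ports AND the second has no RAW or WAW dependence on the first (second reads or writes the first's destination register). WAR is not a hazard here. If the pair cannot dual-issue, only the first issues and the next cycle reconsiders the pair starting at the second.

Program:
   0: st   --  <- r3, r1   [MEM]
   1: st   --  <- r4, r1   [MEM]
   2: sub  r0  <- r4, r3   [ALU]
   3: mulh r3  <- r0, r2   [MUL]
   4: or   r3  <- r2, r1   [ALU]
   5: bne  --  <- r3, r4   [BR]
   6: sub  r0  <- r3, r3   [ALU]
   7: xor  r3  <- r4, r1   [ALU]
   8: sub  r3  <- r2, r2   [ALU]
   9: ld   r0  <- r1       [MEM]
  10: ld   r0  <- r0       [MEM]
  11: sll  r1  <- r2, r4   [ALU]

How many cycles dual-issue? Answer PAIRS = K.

0. st @i0  | no-port MEM/MEM
1. st+sub @i1+i2  | dual
2. mulh @i3  | WAW r3
3. or @i4  | RAW r3
4. bne+sub @i5+i6  | dual
5. xor @i7  | WAW r3
6. sub+ld @i8+i9  | dual
7. ld+sll @i10+i11  | dual

PAIRS = 4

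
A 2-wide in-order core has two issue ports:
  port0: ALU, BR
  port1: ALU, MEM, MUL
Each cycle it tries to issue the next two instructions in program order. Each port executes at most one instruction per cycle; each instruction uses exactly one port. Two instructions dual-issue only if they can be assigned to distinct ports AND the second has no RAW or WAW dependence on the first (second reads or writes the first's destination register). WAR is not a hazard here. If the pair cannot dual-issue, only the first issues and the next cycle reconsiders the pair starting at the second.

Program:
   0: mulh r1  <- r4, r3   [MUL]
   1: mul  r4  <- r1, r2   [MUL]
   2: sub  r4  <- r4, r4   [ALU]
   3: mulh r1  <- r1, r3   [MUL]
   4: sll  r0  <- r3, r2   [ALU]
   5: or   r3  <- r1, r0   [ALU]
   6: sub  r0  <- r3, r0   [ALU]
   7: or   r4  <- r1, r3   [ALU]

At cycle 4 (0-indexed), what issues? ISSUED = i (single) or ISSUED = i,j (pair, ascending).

ISSUED = 5

0. mulh.MUL @i0  | no-port MUL/MUL
1. mul.MUL @i1  | RAW+WAW r4
2. sub.ALU+mulh.MUL @i2+i3  | dual
3. sll.ALU @i4  | RAW r0
4. or.ALU @i5  | RAW r3
5. sub.ALU+or.ALU @i6+i7  | dual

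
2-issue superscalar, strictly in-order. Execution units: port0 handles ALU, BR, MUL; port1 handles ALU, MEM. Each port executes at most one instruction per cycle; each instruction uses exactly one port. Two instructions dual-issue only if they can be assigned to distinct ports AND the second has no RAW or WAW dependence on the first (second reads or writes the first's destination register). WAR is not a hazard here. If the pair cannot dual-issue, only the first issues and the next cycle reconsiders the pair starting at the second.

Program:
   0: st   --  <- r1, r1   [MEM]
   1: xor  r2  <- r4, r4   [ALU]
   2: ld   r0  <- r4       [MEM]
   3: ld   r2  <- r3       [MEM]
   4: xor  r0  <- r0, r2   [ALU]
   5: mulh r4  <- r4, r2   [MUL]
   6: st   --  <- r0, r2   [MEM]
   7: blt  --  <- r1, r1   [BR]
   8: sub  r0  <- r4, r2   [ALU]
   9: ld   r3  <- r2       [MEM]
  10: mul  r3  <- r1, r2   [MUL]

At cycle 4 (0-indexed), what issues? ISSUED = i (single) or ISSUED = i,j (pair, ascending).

ISSUED = 6,7

#0 head=0: st.MEM+xor.ALU i0/i1 dual
#1 head=2: ld.MEM i2 no-port MEM/MEM
#2 head=3: ld.MEM i3 RAW r2
#3 head=4: xor.ALU+mulh.MUL i4/i5 dual
#4 head=6: st.MEM+blt.BR i6/i7 dual
#5 head=8: sub.ALU+ld.MEM i8/i9 dual
#6 head=10: mul.MUL i10 tail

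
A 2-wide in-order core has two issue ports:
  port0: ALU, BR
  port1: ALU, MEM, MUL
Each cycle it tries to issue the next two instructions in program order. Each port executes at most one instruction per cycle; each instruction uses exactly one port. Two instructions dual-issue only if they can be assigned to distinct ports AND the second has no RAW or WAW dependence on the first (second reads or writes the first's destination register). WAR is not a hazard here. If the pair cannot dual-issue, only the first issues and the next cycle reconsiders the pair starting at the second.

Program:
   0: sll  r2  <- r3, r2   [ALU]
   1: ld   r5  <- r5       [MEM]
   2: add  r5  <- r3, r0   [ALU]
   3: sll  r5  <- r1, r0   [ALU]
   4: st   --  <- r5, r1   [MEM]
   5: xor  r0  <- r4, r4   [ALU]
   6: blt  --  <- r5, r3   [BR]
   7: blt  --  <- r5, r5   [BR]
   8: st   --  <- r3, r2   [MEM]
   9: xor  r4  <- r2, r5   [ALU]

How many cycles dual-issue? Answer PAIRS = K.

[0] i0&i1  sll.ALU+ld.MEM  -- pair
[1] i2  add.ALU  -- WAW r5
[2] i3  sll.ALU  -- RAW r5
[3] i4&i5  st.MEM+xor.ALU  -- pair
[4] i6  blt.BR  -- no-port BR/BR
[5] i7&i8  blt.BR+st.MEM  -- pair
[6] i9  xor.ALU  -- tail

PAIRS = 3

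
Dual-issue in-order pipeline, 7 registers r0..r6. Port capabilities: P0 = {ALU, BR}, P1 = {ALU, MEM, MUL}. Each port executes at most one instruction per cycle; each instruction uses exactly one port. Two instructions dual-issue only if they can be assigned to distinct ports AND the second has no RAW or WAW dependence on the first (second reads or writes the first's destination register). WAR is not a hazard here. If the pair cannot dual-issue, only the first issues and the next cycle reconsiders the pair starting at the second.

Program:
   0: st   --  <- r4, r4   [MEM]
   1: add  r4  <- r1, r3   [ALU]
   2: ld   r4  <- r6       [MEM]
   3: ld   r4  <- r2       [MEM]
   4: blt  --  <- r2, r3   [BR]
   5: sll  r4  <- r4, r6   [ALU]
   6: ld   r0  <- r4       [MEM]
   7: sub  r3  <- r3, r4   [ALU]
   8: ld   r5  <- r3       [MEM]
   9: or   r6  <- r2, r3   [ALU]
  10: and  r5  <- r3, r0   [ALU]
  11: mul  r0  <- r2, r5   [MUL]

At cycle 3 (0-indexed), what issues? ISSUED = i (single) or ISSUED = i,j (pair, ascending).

#0 head=0: st/add i0+i1 2-wide
#1 head=2: ld i2 no-port MEM/MEM
#2 head=3: ld/blt i3+i4 2-wide
#3 head=5: sll i5 RAW r4
#4 head=6: ld/sub i6+i7 2-wide
#5 head=8: ld/or i8+i9 2-wide
#6 head=10: and i10 RAW r5
#7 head=11: mul i11 tail

ISSUED = 5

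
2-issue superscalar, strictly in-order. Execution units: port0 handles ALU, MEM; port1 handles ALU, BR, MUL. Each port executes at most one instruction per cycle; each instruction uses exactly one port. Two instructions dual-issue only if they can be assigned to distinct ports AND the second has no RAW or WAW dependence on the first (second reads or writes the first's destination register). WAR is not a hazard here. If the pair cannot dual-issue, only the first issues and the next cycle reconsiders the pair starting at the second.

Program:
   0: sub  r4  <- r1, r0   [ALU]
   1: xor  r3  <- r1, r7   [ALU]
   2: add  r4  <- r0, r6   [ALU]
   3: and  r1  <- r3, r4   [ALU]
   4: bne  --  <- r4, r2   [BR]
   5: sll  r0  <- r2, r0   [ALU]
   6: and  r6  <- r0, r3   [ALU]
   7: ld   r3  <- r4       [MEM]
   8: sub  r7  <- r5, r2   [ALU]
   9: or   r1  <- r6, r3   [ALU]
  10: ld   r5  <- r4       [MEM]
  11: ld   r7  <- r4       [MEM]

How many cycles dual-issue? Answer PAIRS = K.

PAIRS = 4

0. sub/xor @i0/i1  | dual
1. add @i2  | RAW r4
2. and/bne @i3/i4  | dual
3. sll @i5  | RAW r0
4. and/ld @i6/i7  | dual
5. sub/or @i8/i9  | dual
6. ld @i10  | no-port MEM/MEM
7. ld @i11  | tail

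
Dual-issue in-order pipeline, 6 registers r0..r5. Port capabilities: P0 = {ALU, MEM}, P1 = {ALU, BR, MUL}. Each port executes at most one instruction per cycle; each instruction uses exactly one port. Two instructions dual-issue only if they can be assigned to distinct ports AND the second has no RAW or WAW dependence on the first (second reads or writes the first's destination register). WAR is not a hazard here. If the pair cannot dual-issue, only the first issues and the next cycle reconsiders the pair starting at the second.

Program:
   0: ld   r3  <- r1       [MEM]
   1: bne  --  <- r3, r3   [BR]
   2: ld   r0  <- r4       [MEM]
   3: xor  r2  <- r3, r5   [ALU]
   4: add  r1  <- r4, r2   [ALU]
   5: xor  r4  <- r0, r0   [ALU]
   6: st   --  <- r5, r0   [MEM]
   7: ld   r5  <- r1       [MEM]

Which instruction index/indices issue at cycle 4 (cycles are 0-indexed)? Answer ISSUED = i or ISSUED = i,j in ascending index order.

0. ld @i0  | RAW r3
1. bne/ld @i1+i2  | 2-wide
2. xor @i3  | RAW r2
3. add/xor @i4+i5  | 2-wide
4. st @i6  | no-port MEM/MEM
5. ld @i7  | tail

ISSUED = 6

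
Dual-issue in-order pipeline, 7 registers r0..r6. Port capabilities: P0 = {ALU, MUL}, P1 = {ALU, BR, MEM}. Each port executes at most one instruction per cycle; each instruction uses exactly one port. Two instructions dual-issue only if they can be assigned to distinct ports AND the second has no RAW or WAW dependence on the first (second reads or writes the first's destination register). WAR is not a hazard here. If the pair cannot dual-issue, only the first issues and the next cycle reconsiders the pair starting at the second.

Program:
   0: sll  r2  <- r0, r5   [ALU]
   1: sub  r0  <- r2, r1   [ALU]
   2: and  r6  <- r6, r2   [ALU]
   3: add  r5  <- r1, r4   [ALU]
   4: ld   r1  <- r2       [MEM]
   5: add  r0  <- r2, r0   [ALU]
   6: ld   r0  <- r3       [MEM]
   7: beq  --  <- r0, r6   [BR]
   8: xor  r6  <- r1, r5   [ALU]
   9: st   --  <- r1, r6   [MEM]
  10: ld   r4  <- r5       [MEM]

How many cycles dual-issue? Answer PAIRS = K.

PAIRS = 3

  cy0 -> i0 (sll.ALU) RAW r2
  cy1 -> i1+i2 (sub.ALU+and.ALU) dual
  cy2 -> i3+i4 (add.ALU+ld.MEM) dual
  cy3 -> i5 (add.ALU) WAW r0
  cy4 -> i6 (ld.MEM) no-port MEM/BR
  cy5 -> i7+i8 (beq.BR+xor.ALU) dual
  cy6 -> i9 (st.MEM) no-port MEM/MEM
  cy7 -> i10 (ld.MEM) tail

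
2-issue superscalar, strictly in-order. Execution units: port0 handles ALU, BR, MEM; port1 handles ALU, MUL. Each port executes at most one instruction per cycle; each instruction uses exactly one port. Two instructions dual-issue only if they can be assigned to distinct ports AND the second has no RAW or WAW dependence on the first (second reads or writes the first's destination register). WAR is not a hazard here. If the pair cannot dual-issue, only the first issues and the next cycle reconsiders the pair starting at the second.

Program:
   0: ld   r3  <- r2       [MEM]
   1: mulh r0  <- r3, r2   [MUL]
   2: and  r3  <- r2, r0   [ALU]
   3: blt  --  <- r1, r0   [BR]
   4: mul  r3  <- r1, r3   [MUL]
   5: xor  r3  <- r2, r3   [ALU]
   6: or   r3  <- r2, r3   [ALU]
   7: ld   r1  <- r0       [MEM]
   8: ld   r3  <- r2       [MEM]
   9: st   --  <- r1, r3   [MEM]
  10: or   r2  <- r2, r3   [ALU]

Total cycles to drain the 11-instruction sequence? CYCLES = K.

CYCLES = 8

  cy0 -> i0 (ld) RAW r3
  cy1 -> i1 (mulh) RAW r0
  cy2 -> i2&i3 (and;blt) pair
  cy3 -> i4 (mul) RAW+WAW r3
  cy4 -> i5 (xor) RAW+WAW r3
  cy5 -> i6&i7 (or;ld) pair
  cy6 -> i8 (ld) no-port MEM/MEM
  cy7 -> i9&i10 (st;or) pair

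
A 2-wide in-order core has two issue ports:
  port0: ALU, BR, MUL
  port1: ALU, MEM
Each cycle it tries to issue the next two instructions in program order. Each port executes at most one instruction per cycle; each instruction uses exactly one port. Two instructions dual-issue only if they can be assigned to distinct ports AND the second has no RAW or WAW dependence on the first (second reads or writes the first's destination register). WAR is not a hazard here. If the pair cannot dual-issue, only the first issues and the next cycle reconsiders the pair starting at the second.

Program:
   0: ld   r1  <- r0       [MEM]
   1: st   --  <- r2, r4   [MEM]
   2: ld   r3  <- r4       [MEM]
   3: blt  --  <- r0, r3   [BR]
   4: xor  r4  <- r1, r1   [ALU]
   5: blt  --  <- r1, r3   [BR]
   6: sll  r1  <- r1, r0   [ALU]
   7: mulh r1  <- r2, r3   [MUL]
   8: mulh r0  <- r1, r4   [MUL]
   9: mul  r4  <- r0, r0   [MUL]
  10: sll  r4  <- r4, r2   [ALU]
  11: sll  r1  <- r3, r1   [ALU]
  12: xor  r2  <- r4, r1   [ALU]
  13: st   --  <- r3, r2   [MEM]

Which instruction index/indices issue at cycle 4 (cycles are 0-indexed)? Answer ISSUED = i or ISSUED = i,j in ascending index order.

[0] i0  ld.MEM  -- no-port MEM/MEM
[1] i1  st.MEM  -- no-port MEM/MEM
[2] i2  ld.MEM  -- RAW r3
[3] i3/i4  blt.BR/xor.ALU  -- 2-wide
[4] i5/i6  blt.BR/sll.ALU  -- 2-wide
[5] i7  mulh.MUL  -- no-port MUL/MUL
[6] i8  mulh.MUL  -- no-port MUL/MUL
[7] i9  mul.MUL  -- RAW+WAW r4
[8] i10/i11  sll.ALU/sll.ALU  -- 2-wide
[9] i12  xor.ALU  -- RAW r2
[10] i13  st.MEM  -- tail

ISSUED = 5,6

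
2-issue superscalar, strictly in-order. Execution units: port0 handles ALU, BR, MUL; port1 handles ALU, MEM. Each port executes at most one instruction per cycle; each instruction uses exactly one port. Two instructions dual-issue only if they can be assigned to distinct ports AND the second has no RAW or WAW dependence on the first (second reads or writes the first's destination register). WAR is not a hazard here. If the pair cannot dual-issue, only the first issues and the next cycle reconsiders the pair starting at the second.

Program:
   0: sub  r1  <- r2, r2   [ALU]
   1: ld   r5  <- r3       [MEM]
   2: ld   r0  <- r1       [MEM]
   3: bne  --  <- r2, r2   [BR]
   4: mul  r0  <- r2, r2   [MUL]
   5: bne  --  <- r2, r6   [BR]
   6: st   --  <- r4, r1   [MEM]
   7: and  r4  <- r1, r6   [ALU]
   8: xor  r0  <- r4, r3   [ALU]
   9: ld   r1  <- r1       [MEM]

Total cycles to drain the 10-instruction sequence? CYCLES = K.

  cy0 -> i0+i1 (sub.ALU+ld.MEM) 2-wide
  cy1 -> i2+i3 (ld.MEM+bne.BR) 2-wide
  cy2 -> i4 (mul.MUL) no-port MUL/BR
  cy3 -> i5+i6 (bne.BR+st.MEM) 2-wide
  cy4 -> i7 (and.ALU) RAW r4
  cy5 -> i8+i9 (xor.ALU+ld.MEM) 2-wide

CYCLES = 6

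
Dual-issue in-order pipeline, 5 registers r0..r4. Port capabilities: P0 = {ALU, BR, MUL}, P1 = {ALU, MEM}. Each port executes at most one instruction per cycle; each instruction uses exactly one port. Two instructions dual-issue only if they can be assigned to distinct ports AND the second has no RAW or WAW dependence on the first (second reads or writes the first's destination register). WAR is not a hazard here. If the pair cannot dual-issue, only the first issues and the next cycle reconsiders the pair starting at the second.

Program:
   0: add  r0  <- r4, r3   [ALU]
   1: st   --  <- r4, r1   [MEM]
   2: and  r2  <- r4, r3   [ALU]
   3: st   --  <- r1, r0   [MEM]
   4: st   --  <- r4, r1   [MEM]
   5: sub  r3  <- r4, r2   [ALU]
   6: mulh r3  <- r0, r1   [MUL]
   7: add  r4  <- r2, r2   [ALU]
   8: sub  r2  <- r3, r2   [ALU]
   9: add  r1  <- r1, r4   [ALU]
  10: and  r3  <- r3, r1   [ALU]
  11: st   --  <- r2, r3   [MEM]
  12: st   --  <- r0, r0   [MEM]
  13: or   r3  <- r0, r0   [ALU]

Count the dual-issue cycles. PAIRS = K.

PAIRS = 6

0. add.ALU+st.MEM @i0/i1  | dual
1. and.ALU+st.MEM @i2/i3  | dual
2. st.MEM+sub.ALU @i4/i5  | dual
3. mulh.MUL+add.ALU @i6/i7  | dual
4. sub.ALU+add.ALU @i8/i9  | dual
5. and.ALU @i10  | RAW r3
6. st.MEM @i11  | no-port MEM/MEM
7. st.MEM+or.ALU @i12/i13  | dual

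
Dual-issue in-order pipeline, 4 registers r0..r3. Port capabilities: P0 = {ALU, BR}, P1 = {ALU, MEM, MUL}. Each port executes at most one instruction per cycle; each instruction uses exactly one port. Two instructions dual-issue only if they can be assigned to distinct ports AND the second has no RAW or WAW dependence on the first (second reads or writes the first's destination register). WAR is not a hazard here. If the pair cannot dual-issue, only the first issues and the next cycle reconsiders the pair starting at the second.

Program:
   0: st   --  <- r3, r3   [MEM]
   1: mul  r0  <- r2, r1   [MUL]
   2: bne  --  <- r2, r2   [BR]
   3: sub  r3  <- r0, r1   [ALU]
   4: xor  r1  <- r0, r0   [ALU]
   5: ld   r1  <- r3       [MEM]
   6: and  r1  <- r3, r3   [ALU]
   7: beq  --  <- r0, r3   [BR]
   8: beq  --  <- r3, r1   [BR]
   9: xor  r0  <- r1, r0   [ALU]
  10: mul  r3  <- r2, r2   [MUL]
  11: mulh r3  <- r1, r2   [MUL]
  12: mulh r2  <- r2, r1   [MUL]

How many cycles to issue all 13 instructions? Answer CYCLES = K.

c0: i0 st.MEM  no-port MEM/MUL
c1: i1&i2 mul.MUL;bne.BR  dual
c2: i3&i4 sub.ALU;xor.ALU  dual
c3: i5 ld.MEM  WAW r1
c4: i6&i7 and.ALU;beq.BR  dual
c5: i8&i9 beq.BR;xor.ALU  dual
c6: i10 mul.MUL  no-port MUL/MUL
c7: i11 mulh.MUL  no-port MUL/MUL
c8: i12 mulh.MUL  tail

CYCLES = 9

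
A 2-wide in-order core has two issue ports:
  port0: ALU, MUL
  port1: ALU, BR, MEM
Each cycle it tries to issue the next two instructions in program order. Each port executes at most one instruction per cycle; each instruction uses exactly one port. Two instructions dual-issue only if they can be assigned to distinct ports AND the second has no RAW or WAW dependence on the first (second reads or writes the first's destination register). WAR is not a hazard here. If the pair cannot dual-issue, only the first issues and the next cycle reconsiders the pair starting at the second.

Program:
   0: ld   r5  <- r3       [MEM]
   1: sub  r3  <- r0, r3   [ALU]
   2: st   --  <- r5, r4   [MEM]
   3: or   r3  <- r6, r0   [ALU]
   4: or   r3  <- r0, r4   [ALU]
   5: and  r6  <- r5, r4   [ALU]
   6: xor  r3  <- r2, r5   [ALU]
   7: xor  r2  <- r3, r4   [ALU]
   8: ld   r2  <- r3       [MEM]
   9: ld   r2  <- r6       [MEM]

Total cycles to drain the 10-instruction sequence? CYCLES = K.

[0] i0+i1  ld.MEM;sub.ALU  -- pair
[1] i2+i3  st.MEM;or.ALU  -- pair
[2] i4+i5  or.ALU;and.ALU  -- pair
[3] i6  xor.ALU  -- RAW r3
[4] i7  xor.ALU  -- WAW r2
[5] i8  ld.MEM  -- no-port MEM/MEM
[6] i9  ld.MEM  -- tail

CYCLES = 7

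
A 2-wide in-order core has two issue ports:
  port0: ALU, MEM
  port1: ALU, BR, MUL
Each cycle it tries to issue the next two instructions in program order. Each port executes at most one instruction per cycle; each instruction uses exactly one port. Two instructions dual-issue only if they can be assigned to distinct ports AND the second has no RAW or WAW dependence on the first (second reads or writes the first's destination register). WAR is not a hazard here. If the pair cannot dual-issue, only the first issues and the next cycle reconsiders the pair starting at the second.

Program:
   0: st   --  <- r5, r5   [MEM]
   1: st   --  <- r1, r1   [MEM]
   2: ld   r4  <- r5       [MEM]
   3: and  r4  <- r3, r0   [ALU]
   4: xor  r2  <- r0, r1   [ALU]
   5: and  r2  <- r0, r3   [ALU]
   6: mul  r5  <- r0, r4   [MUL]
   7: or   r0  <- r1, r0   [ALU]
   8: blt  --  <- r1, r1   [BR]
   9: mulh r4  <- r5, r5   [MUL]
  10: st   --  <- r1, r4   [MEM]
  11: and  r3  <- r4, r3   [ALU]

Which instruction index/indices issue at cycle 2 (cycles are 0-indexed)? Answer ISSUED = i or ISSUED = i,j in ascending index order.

0. st @i0  | no-port MEM/MEM
1. st @i1  | no-port MEM/MEM
2. ld @i2  | WAW r4
3. and/xor @i3/i4  | pair
4. and/mul @i5/i6  | pair
5. or/blt @i7/i8  | pair
6. mulh @i9  | RAW r4
7. st/and @i10/i11  | pair

ISSUED = 2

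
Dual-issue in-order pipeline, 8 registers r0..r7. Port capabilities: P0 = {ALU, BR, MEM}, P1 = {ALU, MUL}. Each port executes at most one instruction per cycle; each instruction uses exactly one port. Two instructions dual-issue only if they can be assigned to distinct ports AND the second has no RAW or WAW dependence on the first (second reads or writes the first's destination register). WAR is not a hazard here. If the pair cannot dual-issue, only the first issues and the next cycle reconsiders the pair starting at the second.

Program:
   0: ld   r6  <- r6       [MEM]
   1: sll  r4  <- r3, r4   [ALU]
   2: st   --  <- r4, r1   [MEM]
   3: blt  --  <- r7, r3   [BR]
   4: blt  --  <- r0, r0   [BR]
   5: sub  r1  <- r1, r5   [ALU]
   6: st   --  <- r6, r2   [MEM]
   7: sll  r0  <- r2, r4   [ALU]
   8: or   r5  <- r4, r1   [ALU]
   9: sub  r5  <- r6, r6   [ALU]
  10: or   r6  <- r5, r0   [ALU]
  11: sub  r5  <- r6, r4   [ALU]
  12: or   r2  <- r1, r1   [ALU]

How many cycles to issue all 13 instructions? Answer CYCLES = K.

CYCLES = 9

#0 head=0: ld.MEM/sll.ALU i0&i1 pair
#1 head=2: st.MEM i2 no-port MEM/BR
#2 head=3: blt.BR i3 no-port BR/BR
#3 head=4: blt.BR/sub.ALU i4&i5 pair
#4 head=6: st.MEM/sll.ALU i6&i7 pair
#5 head=8: or.ALU i8 WAW r5
#6 head=9: sub.ALU i9 RAW r5
#7 head=10: or.ALU i10 RAW r6
#8 head=11: sub.ALU/or.ALU i11&i12 pair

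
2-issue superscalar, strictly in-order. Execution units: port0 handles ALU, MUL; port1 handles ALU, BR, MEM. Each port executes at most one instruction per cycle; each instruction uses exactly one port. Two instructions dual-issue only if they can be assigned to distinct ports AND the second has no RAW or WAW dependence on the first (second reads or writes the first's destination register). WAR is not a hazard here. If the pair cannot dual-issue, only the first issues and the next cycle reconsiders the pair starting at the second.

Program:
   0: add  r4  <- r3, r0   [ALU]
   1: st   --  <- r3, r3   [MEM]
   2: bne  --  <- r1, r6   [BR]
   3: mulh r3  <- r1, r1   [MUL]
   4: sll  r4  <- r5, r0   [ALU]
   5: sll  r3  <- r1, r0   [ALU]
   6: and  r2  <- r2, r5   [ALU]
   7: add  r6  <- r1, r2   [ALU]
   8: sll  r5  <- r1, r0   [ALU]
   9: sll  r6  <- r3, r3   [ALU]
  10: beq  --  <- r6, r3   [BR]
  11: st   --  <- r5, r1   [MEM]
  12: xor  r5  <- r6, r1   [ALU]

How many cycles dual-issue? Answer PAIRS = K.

#0 head=0: add.ALU st.MEM i0&i1 2-wide
#1 head=2: bne.BR mulh.MUL i2&i3 2-wide
#2 head=4: sll.ALU sll.ALU i4&i5 2-wide
#3 head=6: and.ALU i6 RAW r2
#4 head=7: add.ALU sll.ALU i7&i8 2-wide
#5 head=9: sll.ALU i9 RAW r6
#6 head=10: beq.BR i10 no-port BR/MEM
#7 head=11: st.MEM xor.ALU i11&i12 2-wide

PAIRS = 5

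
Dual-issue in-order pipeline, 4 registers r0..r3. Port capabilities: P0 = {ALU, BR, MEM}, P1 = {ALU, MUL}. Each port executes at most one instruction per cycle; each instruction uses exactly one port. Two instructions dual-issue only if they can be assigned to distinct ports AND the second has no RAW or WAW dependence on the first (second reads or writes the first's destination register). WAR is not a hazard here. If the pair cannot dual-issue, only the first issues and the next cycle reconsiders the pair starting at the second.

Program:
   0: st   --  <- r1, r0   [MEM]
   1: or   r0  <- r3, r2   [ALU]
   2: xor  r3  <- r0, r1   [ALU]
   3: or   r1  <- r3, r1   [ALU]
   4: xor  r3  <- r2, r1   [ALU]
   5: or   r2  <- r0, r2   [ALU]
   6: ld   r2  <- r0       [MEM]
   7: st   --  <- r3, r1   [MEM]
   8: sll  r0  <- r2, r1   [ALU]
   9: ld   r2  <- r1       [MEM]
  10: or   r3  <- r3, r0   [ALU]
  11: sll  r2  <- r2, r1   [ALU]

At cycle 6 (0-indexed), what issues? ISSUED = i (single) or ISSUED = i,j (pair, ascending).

  cy0 -> i0+i1 (st.MEM/or.ALU) 2-wide
  cy1 -> i2 (xor.ALU) RAW r3
  cy2 -> i3 (or.ALU) RAW r1
  cy3 -> i4+i5 (xor.ALU/or.ALU) 2-wide
  cy4 -> i6 (ld.MEM) no-port MEM/MEM
  cy5 -> i7+i8 (st.MEM/sll.ALU) 2-wide
  cy6 -> i9+i10 (ld.MEM/or.ALU) 2-wide
  cy7 -> i11 (sll.ALU) tail

ISSUED = 9,10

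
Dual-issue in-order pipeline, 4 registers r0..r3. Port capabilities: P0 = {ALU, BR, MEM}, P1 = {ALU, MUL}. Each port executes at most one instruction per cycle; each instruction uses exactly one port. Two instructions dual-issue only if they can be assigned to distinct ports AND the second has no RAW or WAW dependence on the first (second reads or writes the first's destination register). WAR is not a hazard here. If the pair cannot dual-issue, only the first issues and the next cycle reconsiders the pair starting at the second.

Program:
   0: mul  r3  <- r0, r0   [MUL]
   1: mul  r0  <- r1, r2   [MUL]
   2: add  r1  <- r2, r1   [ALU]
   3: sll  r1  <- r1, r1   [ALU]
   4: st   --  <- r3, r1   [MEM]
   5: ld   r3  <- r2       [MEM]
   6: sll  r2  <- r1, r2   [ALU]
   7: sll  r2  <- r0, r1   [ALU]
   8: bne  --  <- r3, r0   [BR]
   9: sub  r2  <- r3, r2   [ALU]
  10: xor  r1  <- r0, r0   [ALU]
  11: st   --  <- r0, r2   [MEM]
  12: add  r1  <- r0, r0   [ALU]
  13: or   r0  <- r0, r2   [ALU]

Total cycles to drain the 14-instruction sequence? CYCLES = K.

[0] i0  mul  -- no-port MUL/MUL
[1] i1+i2  mul;add  -- dual
[2] i3  sll  -- RAW r1
[3] i4  st  -- no-port MEM/MEM
[4] i5+i6  ld;sll  -- dual
[5] i7+i8  sll;bne  -- dual
[6] i9+i10  sub;xor  -- dual
[7] i11+i12  st;add  -- dual
[8] i13  or  -- tail

CYCLES = 9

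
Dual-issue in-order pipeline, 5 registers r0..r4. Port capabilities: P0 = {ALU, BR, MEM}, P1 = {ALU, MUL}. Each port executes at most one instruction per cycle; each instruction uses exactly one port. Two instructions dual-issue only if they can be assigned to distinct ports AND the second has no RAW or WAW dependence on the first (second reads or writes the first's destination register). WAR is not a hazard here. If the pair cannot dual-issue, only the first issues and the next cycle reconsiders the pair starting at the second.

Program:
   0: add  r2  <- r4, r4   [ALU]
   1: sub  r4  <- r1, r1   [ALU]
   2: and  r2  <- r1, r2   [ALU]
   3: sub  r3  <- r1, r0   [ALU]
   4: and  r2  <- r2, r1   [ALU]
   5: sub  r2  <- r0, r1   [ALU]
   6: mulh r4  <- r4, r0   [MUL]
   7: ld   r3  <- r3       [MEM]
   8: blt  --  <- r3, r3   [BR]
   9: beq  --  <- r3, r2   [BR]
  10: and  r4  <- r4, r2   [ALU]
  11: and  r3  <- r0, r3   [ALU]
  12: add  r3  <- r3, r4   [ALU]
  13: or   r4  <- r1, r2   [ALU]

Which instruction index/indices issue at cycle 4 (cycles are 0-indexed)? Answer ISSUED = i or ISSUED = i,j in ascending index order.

0. add/sub @i0,i1  | pair
1. and/sub @i2,i3  | pair
2. and @i4  | WAW r2
3. sub/mulh @i5,i6  | pair
4. ld @i7  | no-port MEM/BR
5. blt @i8  | no-port BR/BR
6. beq/and @i9,i10  | pair
7. and @i11  | RAW+WAW r3
8. add/or @i12,i13  | pair

ISSUED = 7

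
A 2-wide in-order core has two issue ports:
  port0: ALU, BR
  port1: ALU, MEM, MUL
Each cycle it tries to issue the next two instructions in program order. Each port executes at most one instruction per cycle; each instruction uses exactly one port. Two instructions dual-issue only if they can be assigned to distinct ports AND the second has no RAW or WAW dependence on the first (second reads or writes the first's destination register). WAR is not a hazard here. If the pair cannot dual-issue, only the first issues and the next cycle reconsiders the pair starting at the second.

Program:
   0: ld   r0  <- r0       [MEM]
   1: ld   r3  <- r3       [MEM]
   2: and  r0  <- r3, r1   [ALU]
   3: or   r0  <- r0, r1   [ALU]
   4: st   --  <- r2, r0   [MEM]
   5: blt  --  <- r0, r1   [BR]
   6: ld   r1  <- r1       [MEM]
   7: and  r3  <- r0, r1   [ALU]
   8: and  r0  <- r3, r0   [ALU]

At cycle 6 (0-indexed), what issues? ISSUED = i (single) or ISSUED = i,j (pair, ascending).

0. ld.MEM @i0  | no-port MEM/MEM
1. ld.MEM @i1  | RAW r3
2. and.ALU @i2  | RAW+WAW r0
3. or.ALU @i3  | RAW r0
4. st.MEM;blt.BR @i4/i5  | 2-wide
5. ld.MEM @i6  | RAW r1
6. and.ALU @i7  | RAW r3
7. and.ALU @i8  | tail

ISSUED = 7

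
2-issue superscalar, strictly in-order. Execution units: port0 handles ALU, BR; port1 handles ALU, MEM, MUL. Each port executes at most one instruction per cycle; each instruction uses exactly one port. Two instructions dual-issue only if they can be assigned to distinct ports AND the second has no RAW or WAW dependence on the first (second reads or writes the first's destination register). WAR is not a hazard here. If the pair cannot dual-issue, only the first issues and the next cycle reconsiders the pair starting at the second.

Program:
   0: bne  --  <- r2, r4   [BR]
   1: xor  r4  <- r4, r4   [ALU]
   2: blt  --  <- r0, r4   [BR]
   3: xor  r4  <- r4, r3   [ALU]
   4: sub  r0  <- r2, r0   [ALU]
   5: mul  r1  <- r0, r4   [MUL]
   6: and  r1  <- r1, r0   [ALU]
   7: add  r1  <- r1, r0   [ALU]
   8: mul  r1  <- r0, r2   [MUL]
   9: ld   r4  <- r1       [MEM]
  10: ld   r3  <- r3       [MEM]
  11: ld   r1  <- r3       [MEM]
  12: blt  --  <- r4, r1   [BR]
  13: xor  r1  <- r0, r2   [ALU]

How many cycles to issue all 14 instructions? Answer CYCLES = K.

c0: i0/i1 bne.BR/xor.ALU  2-wide
c1: i2/i3 blt.BR/xor.ALU  2-wide
c2: i4 sub.ALU  RAW r0
c3: i5 mul.MUL  RAW+WAW r1
c4: i6 and.ALU  RAW+WAW r1
c5: i7 add.ALU  WAW r1
c6: i8 mul.MUL  no-port MUL/MEM
c7: i9 ld.MEM  no-port MEM/MEM
c8: i10 ld.MEM  no-port MEM/MEM
c9: i11 ld.MEM  RAW r1
c10: i12/i13 blt.BR/xor.ALU  2-wide

CYCLES = 11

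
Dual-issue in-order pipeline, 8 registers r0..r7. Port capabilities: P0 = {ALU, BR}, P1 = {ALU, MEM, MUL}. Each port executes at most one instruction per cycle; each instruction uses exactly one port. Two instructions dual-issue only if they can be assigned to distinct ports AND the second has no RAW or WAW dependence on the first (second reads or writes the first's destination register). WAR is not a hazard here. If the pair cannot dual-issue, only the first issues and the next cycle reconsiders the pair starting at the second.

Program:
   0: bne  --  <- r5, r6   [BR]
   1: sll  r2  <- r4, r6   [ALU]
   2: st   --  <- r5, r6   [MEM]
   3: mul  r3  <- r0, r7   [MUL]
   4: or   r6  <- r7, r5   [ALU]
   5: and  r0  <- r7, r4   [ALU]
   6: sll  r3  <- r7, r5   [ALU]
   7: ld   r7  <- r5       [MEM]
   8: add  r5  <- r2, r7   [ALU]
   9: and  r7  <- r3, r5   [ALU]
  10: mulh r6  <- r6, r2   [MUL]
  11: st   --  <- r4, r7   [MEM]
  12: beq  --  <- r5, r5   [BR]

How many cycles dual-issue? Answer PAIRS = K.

#0 head=0: bne.BR sll.ALU i0&i1 2-wide
#1 head=2: st.MEM i2 no-port MEM/MUL
#2 head=3: mul.MUL or.ALU i3&i4 2-wide
#3 head=5: and.ALU sll.ALU i5&i6 2-wide
#4 head=7: ld.MEM i7 RAW r7
#5 head=8: add.ALU i8 RAW r5
#6 head=9: and.ALU mulh.MUL i9&i10 2-wide
#7 head=11: st.MEM beq.BR i11&i12 2-wide

PAIRS = 5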